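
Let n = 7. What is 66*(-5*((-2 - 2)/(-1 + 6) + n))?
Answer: -2046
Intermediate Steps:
66*(-5*((-2 - 2)/(-1 + 6) + n)) = 66*(-5*((-2 - 2)/(-1 + 6) + 7)) = 66*(-5*(-4/5 + 7)) = 66*(-5*(-4*⅕ + 7)) = 66*(-5*(-⅘ + 7)) = 66*(-5*31/5) = 66*(-31) = -2046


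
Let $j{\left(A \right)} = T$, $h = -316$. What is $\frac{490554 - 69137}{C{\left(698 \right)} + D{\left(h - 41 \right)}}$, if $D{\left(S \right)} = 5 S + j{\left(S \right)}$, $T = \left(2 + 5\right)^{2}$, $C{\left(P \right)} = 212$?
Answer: $- \frac{421417}{1524} \approx -276.52$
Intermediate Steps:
$T = 49$ ($T = 7^{2} = 49$)
$j{\left(A \right)} = 49$
$D{\left(S \right)} = 49 + 5 S$ ($D{\left(S \right)} = 5 S + 49 = 49 + 5 S$)
$\frac{490554 - 69137}{C{\left(698 \right)} + D{\left(h - 41 \right)}} = \frac{490554 - 69137}{212 + \left(49 + 5 \left(-316 - 41\right)\right)} = \frac{421417}{212 + \left(49 + 5 \left(-357\right)\right)} = \frac{421417}{212 + \left(49 - 1785\right)} = \frac{421417}{212 - 1736} = \frac{421417}{-1524} = 421417 \left(- \frac{1}{1524}\right) = - \frac{421417}{1524}$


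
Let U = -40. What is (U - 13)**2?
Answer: 2809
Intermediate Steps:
(U - 13)**2 = (-40 - 13)**2 = (-53)**2 = 2809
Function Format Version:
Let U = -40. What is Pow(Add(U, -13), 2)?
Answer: 2809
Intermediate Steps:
Pow(Add(U, -13), 2) = Pow(Add(-40, -13), 2) = Pow(-53, 2) = 2809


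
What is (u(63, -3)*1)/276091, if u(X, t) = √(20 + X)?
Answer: √83/276091 ≈ 3.2998e-5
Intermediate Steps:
(u(63, -3)*1)/276091 = (√(20 + 63)*1)/276091 = (√83*1)*(1/276091) = √83*(1/276091) = √83/276091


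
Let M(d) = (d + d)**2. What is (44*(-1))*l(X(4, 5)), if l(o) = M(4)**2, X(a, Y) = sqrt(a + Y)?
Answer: -180224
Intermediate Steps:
X(a, Y) = sqrt(Y + a)
M(d) = 4*d**2 (M(d) = (2*d)**2 = 4*d**2)
l(o) = 4096 (l(o) = (4*4**2)**2 = (4*16)**2 = 64**2 = 4096)
(44*(-1))*l(X(4, 5)) = (44*(-1))*4096 = -44*4096 = -180224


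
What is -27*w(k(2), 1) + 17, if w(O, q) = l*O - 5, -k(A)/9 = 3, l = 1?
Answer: 881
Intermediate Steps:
k(A) = -27 (k(A) = -9*3 = -27)
w(O, q) = -5 + O (w(O, q) = 1*O - 5 = O - 5 = -5 + O)
-27*w(k(2), 1) + 17 = -27*(-5 - 27) + 17 = -27*(-32) + 17 = 864 + 17 = 881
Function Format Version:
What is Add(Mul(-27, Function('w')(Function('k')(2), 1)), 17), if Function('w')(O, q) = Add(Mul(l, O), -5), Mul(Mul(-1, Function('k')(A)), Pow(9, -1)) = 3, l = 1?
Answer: 881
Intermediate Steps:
Function('k')(A) = -27 (Function('k')(A) = Mul(-9, 3) = -27)
Function('w')(O, q) = Add(-5, O) (Function('w')(O, q) = Add(Mul(1, O), -5) = Add(O, -5) = Add(-5, O))
Add(Mul(-27, Function('w')(Function('k')(2), 1)), 17) = Add(Mul(-27, Add(-5, -27)), 17) = Add(Mul(-27, -32), 17) = Add(864, 17) = 881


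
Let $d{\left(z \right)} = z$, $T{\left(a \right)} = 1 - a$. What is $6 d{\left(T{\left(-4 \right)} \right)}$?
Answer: $30$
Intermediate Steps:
$6 d{\left(T{\left(-4 \right)} \right)} = 6 \left(1 - -4\right) = 6 \left(1 + 4\right) = 6 \cdot 5 = 30$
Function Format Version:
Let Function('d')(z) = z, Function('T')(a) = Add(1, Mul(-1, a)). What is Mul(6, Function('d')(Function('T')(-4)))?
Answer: 30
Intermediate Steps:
Mul(6, Function('d')(Function('T')(-4))) = Mul(6, Add(1, Mul(-1, -4))) = Mul(6, Add(1, 4)) = Mul(6, 5) = 30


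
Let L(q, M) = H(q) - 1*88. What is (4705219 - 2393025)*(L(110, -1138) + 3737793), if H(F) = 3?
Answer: 8642306011352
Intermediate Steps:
L(q, M) = -85 (L(q, M) = 3 - 1*88 = 3 - 88 = -85)
(4705219 - 2393025)*(L(110, -1138) + 3737793) = (4705219 - 2393025)*(-85 + 3737793) = 2312194*3737708 = 8642306011352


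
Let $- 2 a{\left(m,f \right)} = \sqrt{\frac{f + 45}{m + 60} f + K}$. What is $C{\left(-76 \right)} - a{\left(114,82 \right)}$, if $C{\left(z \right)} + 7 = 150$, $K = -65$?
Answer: $143 + \frac{4 i \sqrt{609}}{87} \approx 143.0 + 1.1346 i$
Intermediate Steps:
$C{\left(z \right)} = 143$ ($C{\left(z \right)} = -7 + 150 = 143$)
$a{\left(m,f \right)} = - \frac{\sqrt{-65 + \frac{f \left(45 + f\right)}{60 + m}}}{2}$ ($a{\left(m,f \right)} = - \frac{\sqrt{\frac{f + 45}{m + 60} f - 65}}{2} = - \frac{\sqrt{\frac{45 + f}{60 + m} f - 65}}{2} = - \frac{\sqrt{\frac{f \left(45 + f\right)}{60 + m} - 65}}{2} = - \frac{\sqrt{-65 + \frac{f \left(45 + f\right)}{60 + m}}}{2}$)
$C{\left(-76 \right)} - a{\left(114,82 \right)} = 143 - - \frac{\sqrt{\frac{-3900 + 82^{2} - 7410 + 45 \cdot 82}{60 + 114}}}{2} = 143 - - \frac{\sqrt{\frac{-3900 + 6724 - 7410 + 3690}{174}}}{2} = 143 - - \frac{\sqrt{\frac{1}{174} \left(-896\right)}}{2} = 143 - - \frac{\sqrt{- \frac{448}{87}}}{2} = 143 - - \frac{\frac{8}{87} i \sqrt{609}}{2} = 143 - - \frac{4 i \sqrt{609}}{87} = 143 + \frac{4 i \sqrt{609}}{87}$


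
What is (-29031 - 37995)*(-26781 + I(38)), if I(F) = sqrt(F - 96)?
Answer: 1795023306 - 67026*I*sqrt(58) ≈ 1.795e+9 - 5.1046e+5*I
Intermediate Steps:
I(F) = sqrt(-96 + F)
(-29031 - 37995)*(-26781 + I(38)) = (-29031 - 37995)*(-26781 + sqrt(-96 + 38)) = -67026*(-26781 + sqrt(-58)) = -67026*(-26781 + I*sqrt(58)) = 1795023306 - 67026*I*sqrt(58)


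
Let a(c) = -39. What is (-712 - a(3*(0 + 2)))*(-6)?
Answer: 4038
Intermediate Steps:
(-712 - a(3*(0 + 2)))*(-6) = (-712 - 1*(-39))*(-6) = (-712 + 39)*(-6) = -673*(-6) = 4038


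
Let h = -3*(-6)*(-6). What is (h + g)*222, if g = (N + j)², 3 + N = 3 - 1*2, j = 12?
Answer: -1776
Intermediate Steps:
h = -108 (h = 18*(-6) = -108)
N = -2 (N = -3 + (3 - 1*2) = -3 + (3 - 2) = -3 + 1 = -2)
g = 100 (g = (-2 + 12)² = 10² = 100)
(h + g)*222 = (-108 + 100)*222 = -8*222 = -1776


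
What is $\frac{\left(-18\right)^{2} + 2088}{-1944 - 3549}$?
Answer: $- \frac{804}{1831} \approx -0.4391$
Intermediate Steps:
$\frac{\left(-18\right)^{2} + 2088}{-1944 - 3549} = \frac{324 + 2088}{-5493} = 2412 \left(- \frac{1}{5493}\right) = - \frac{804}{1831}$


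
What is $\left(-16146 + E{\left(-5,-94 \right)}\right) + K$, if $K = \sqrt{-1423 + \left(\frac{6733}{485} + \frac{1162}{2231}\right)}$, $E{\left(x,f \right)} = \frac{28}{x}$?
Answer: $- \frac{80758}{5} + \frac{8 i \sqrt{2738708670}}{11155} \approx -16152.0 + 37.531 i$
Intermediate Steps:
$K = \frac{8 i \sqrt{2738708670}}{11155}$ ($K = \sqrt{-1423 + \left(6733 \cdot \frac{1}{485} + 1162 \cdot \frac{1}{2231}\right)} = \sqrt{-1423 + \left(\frac{6733}{485} + \frac{1162}{2231}\right)} = \sqrt{-1423 + \frac{160669}{11155}} = \sqrt{- \frac{15712896}{11155}} = \frac{8 i \sqrt{2738708670}}{11155} \approx 37.531 i$)
$\left(-16146 + E{\left(-5,-94 \right)}\right) + K = \left(-16146 + \frac{28}{-5}\right) + \frac{8 i \sqrt{2738708670}}{11155} = \left(-16146 + 28 \left(- \frac{1}{5}\right)\right) + \frac{8 i \sqrt{2738708670}}{11155} = \left(-16146 - \frac{28}{5}\right) + \frac{8 i \sqrt{2738708670}}{11155} = - \frac{80758}{5} + \frac{8 i \sqrt{2738708670}}{11155}$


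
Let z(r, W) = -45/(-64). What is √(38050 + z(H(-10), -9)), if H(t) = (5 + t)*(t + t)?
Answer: √2435245/8 ≈ 195.07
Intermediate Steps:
H(t) = 2*t*(5 + t) (H(t) = (5 + t)*(2*t) = 2*t*(5 + t))
z(r, W) = 45/64 (z(r, W) = -45*(-1/64) = 45/64)
√(38050 + z(H(-10), -9)) = √(38050 + 45/64) = √(2435245/64) = √2435245/8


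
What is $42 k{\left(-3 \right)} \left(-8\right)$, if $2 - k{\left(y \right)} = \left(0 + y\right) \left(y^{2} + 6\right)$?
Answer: $-15792$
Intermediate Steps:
$k{\left(y \right)} = 2 - y \left(6 + y^{2}\right)$ ($k{\left(y \right)} = 2 - \left(0 + y\right) \left(y^{2} + 6\right) = 2 - y \left(6 + y^{2}\right)$)
$42 k{\left(-3 \right)} \left(-8\right) = 42 \left(2 - \left(-3\right)^{3} - -18\right) \left(-8\right) = 42 \left(2 - -27 + 18\right) \left(-8\right) = 42 \left(2 + 27 + 18\right) \left(-8\right) = 42 \cdot 47 \left(-8\right) = 1974 \left(-8\right) = -15792$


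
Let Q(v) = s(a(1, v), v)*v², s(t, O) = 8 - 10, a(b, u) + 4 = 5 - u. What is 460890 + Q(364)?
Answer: 195898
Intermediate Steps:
a(b, u) = 1 - u (a(b, u) = -4 + (5 - u) = 1 - u)
s(t, O) = -2
Q(v) = -2*v²
460890 + Q(364) = 460890 - 2*364² = 460890 - 2*132496 = 460890 - 264992 = 195898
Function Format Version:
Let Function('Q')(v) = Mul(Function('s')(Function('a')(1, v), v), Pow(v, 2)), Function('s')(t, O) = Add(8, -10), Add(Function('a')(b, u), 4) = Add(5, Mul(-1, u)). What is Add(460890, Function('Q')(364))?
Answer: 195898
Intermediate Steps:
Function('a')(b, u) = Add(1, Mul(-1, u)) (Function('a')(b, u) = Add(-4, Add(5, Mul(-1, u))) = Add(1, Mul(-1, u)))
Function('s')(t, O) = -2
Function('Q')(v) = Mul(-2, Pow(v, 2))
Add(460890, Function('Q')(364)) = Add(460890, Mul(-2, Pow(364, 2))) = Add(460890, Mul(-2, 132496)) = Add(460890, -264992) = 195898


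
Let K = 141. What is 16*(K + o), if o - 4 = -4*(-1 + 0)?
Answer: 2384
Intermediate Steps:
o = 8 (o = 4 - 4*(-1 + 0) = 4 - 4*(-1) = 4 + 4 = 8)
16*(K + o) = 16*(141 + 8) = 16*149 = 2384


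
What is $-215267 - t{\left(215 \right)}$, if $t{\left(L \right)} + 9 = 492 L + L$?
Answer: $-321253$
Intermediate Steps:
$t{\left(L \right)} = -9 + 493 L$ ($t{\left(L \right)} = -9 + \left(492 L + L\right) = -9 + 493 L$)
$-215267 - t{\left(215 \right)} = -215267 - \left(-9 + 493 \cdot 215\right) = -215267 - \left(-9 + 105995\right) = -215267 - 105986 = -321253$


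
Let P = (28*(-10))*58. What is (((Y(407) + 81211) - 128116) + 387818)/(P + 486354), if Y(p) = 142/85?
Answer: 28977747/39959690 ≈ 0.72517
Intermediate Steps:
P = -16240 (P = -280*58 = -16240)
Y(p) = 142/85 (Y(p) = 142*(1/85) = 142/85)
(((Y(407) + 81211) - 128116) + 387818)/(P + 486354) = (((142/85 + 81211) - 128116) + 387818)/(-16240 + 486354) = ((6903077/85 - 128116) + 387818)/470114 = (-3986783/85 + 387818)*(1/470114) = (28977747/85)*(1/470114) = 28977747/39959690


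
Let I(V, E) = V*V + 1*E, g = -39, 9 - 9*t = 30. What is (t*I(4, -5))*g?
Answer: 1001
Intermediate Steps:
t = -7/3 (t = 1 - 1/9*30 = 1 - 10/3 = -7/3 ≈ -2.3333)
I(V, E) = E + V**2 (I(V, E) = V**2 + E = E + V**2)
(t*I(4, -5))*g = -7*(-5 + 4**2)/3*(-39) = -7*(-5 + 16)/3*(-39) = -7/3*11*(-39) = -77/3*(-39) = 1001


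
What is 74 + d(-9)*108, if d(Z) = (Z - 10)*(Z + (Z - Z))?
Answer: 18542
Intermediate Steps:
d(Z) = Z*(-10 + Z) (d(Z) = (-10 + Z)*(Z + 0) = (-10 + Z)*Z = Z*(-10 + Z))
74 + d(-9)*108 = 74 - 9*(-10 - 9)*108 = 74 - 9*(-19)*108 = 74 + 171*108 = 74 + 18468 = 18542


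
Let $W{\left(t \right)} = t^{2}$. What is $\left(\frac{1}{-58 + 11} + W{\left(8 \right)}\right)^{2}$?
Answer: $\frac{9042049}{2209} \approx 4093.3$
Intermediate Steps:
$\left(\frac{1}{-58 + 11} + W{\left(8 \right)}\right)^{2} = \left(\frac{1}{-58 + 11} + 8^{2}\right)^{2} = \left(\frac{1}{-47} + 64\right)^{2} = \left(- \frac{1}{47} + 64\right)^{2} = \left(\frac{3007}{47}\right)^{2} = \frac{9042049}{2209}$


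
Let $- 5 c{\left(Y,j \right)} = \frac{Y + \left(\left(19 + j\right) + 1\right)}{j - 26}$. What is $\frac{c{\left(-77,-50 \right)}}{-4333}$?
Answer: $\frac{107}{1646540} \approx 6.4985 \cdot 10^{-5}$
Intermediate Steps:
$c{\left(Y,j \right)} = - \frac{20 + Y + j}{5 \left(-26 + j\right)}$ ($c{\left(Y,j \right)} = - \frac{\left(Y + \left(\left(19 + j\right) + 1\right)\right) \frac{1}{j - 26}}{5} = - \frac{\left(Y + \left(20 + j\right)\right) \frac{1}{-26 + j}}{5} = - \frac{\left(20 + Y + j\right) \frac{1}{-26 + j}}{5} = - \frac{\frac{1}{-26 + j} \left(20 + Y + j\right)}{5} = - \frac{20 + Y + j}{5 \left(-26 + j\right)}$)
$\frac{c{\left(-77,-50 \right)}}{-4333} = \frac{\frac{1}{5} \frac{1}{-26 - 50} \left(-20 - -77 - -50\right)}{-4333} = \frac{-20 + 77 + 50}{5 \left(-76\right)} \left(- \frac{1}{4333}\right) = \frac{1}{5} \left(- \frac{1}{76}\right) 107 \left(- \frac{1}{4333}\right) = \left(- \frac{107}{380}\right) \left(- \frac{1}{4333}\right) = \frac{107}{1646540}$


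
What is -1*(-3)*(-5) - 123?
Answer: -138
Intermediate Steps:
-1*(-3)*(-5) - 123 = 3*(-5) - 123 = -15 - 123 = -138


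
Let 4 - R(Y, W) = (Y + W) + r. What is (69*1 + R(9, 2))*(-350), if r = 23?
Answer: -13650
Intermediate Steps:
R(Y, W) = -19 - W - Y (R(Y, W) = 4 - ((Y + W) + 23) = 4 - ((W + Y) + 23) = 4 - (23 + W + Y) = 4 + (-23 - W - Y) = -19 - W - Y)
(69*1 + R(9, 2))*(-350) = (69*1 + (-19 - 1*2 - 1*9))*(-350) = (69 + (-19 - 2 - 9))*(-350) = (69 - 30)*(-350) = 39*(-350) = -13650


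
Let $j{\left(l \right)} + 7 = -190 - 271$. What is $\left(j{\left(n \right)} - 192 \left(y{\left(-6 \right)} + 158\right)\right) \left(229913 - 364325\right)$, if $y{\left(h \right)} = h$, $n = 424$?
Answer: $3985584624$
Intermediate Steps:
$j{\left(l \right)} = -468$ ($j{\left(l \right)} = -7 - 461 = -468$)
$\left(j{\left(n \right)} - 192 \left(y{\left(-6 \right)} + 158\right)\right) \left(229913 - 364325\right) = \left(-468 - 192 \left(-6 + 158\right)\right) \left(229913 - 364325\right) = \left(-468 - 29184\right) \left(-134412\right) = \left(-29652\right) \left(-134412\right) = 3985584624$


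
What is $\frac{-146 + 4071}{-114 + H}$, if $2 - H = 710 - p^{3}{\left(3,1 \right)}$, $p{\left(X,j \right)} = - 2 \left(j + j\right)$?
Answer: $- \frac{3925}{886} \approx -4.43$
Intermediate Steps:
$p{\left(X,j \right)} = - 4 j$ ($p{\left(X,j \right)} = - 2 \cdot 2 j = - 4 j$)
$H = -772$ ($H = 2 - \left(710 - \left(\left(-4\right) 1\right)^{3}\right) = 2 - \left(710 - \left(-4\right)^{3}\right) = 2 - \left(710 - -64\right) = 2 - \left(710 + 64\right) = 2 - 774 = -772$)
$\frac{-146 + 4071}{-114 + H} = \frac{-146 + 4071}{-114 - 772} = \frac{3925}{-886} = 3925 \left(- \frac{1}{886}\right) = - \frac{3925}{886}$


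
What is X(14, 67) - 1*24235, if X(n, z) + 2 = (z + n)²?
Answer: -17676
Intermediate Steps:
X(n, z) = -2 + (n + z)² (X(n, z) = -2 + (z + n)² = -2 + (n + z)²)
X(14, 67) - 1*24235 = (-2 + (14 + 67)²) - 1*24235 = (-2 + 81²) - 24235 = (-2 + 6561) - 24235 = 6559 - 24235 = -17676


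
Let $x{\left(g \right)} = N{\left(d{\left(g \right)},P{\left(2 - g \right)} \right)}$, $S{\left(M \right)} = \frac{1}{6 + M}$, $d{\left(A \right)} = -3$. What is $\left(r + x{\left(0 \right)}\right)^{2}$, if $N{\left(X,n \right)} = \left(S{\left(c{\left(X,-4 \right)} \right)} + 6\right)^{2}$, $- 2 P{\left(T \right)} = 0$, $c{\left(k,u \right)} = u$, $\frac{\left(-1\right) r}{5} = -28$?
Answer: $\frac{531441}{16} \approx 33215.0$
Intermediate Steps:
$r = 140$ ($r = \left(-5\right) \left(-28\right) = 140$)
$P{\left(T \right)} = 0$ ($P{\left(T \right)} = \left(- \frac{1}{2}\right) 0 = 0$)
$N{\left(X,n \right)} = \frac{169}{4}$ ($N{\left(X,n \right)} = \left(\frac{1}{6 - 4} + 6\right)^{2} = \left(\frac{1}{2} + 6\right)^{2} = \left(\frac{13}{2}\right)^{2} = \frac{169}{4}$)
$x{\left(g \right)} = \frac{169}{4}$
$\left(r + x{\left(0 \right)}\right)^{2} = \left(140 + \frac{169}{4}\right)^{2} = \left(\frac{729}{4}\right)^{2} = \frac{531441}{16}$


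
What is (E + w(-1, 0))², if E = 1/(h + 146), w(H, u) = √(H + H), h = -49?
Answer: -18817/9409 + 2*I*√2/97 ≈ -1.9999 + 0.029159*I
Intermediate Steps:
w(H, u) = √2*√H (w(H, u) = √(2*H) = √2*√H)
E = 1/97 (E = 1/(-49 + 146) = 1/97 ≈ 0.010309)
(E + w(-1, 0))² = (1/97 + √2*√(-1))² = (1/97 + √2*I)² = (1/97 + I*√2)²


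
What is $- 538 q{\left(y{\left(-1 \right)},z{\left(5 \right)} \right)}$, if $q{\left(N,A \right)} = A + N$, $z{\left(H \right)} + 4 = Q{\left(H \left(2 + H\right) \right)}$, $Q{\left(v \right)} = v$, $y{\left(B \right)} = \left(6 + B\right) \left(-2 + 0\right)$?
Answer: $-11298$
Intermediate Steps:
$y{\left(B \right)} = -12 - 2 B$ ($y{\left(B \right)} = \left(6 + B\right) \left(-2\right) = -12 - 2 B$)
$z{\left(H \right)} = -4 + H \left(2 + H\right)$
$- 538 q{\left(y{\left(-1 \right)},z{\left(5 \right)} \right)} = - 538 \left(\left(-4 + 5 \left(2 + 5\right)\right) - 10\right) = - 538 \left(\left(-4 + 5 \cdot 7\right) + \left(-12 + 2\right)\right) = - 538 \left(\left(-4 + 35\right) - 10\right) = - 538 \left(31 - 10\right) = \left(-538\right) 21 = -11298$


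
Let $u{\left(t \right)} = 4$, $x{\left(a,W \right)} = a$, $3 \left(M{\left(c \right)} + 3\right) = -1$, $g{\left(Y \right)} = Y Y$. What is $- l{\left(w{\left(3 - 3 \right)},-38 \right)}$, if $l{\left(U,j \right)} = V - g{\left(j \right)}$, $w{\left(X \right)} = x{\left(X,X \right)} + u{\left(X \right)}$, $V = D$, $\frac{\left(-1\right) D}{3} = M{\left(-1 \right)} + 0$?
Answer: $1434$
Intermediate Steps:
$g{\left(Y \right)} = Y^{2}$
$M{\left(c \right)} = - \frac{10}{3}$ ($M{\left(c \right)} = -3 + \frac{1}{3} \left(-1\right) = -3 - \frac{1}{3} = - \frac{10}{3}$)
$D = 10$ ($D = - 3 \left(- \frac{10}{3} + 0\right) = \left(-3\right) \left(- \frac{10}{3}\right) = 10$)
$V = 10$
$w{\left(X \right)} = 4 + X$ ($w{\left(X \right)} = X + 4 = 4 + X$)
$l{\left(U,j \right)} = 10 - j^{2}$
$- l{\left(w{\left(3 - 3 \right)},-38 \right)} = - (10 - \left(-38\right)^{2}) = - (10 - 1444) = \left(-1\right) \left(-1434\right) = 1434$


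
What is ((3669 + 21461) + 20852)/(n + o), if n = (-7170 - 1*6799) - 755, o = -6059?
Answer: -45982/20783 ≈ -2.2125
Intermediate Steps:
n = -14724 (n = (-7170 - 6799) - 755 = -13969 - 755 = -14724)
((3669 + 21461) + 20852)/(n + o) = ((3669 + 21461) + 20852)/(-14724 - 6059) = (25130 + 20852)/(-20783) = 45982*(-1/20783) = -45982/20783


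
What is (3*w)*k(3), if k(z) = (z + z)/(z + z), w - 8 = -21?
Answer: -39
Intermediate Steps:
w = -13 (w = 8 - 21 = -13)
k(z) = 1 (k(z) = (2*z)/((2*z)) = (2*z)*(1/(2*z)) = 1)
(3*w)*k(3) = (3*(-13))*1 = -39*1 = -39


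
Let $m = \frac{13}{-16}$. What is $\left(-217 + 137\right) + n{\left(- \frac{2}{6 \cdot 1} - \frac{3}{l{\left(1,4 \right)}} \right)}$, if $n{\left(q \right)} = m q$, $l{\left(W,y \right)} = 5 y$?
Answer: $- \frac{76423}{960} \approx -79.607$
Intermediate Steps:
$m = - \frac{13}{16}$ ($m = 13 \left(- \frac{1}{16}\right) = - \frac{13}{16} \approx -0.8125$)
$n{\left(q \right)} = - \frac{13 q}{16}$
$\left(-217 + 137\right) + n{\left(- \frac{2}{6 \cdot 1} - \frac{3}{l{\left(1,4 \right)}} \right)} = \left(-217 + 137\right) - \frac{13 \left(- \frac{2}{6 \cdot 1} - \frac{3}{5 \cdot 4}\right)}{16} = -80 - \frac{13 \left(- \frac{2}{6} - \frac{3}{20}\right)}{16} = -80 - \frac{13 \left(\left(-2\right) \frac{1}{6} - \frac{3}{20}\right)}{16} = -80 - \frac{13 \left(- \frac{1}{3} - \frac{3}{20}\right)}{16} = -80 - - \frac{377}{960} = -80 + \frac{377}{960} = - \frac{76423}{960}$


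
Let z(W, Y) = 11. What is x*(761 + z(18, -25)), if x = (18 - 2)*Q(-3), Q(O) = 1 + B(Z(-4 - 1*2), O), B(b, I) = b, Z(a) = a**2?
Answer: 457024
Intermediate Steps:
Q(O) = 37 (Q(O) = 1 + (-4 - 1*2)**2 = 1 + (-4 - 2)**2 = 1 + (-6)**2 = 1 + 36 = 37)
x = 592 (x = (18 - 2)*37 = 16*37 = 592)
x*(761 + z(18, -25)) = 592*(761 + 11) = 592*772 = 457024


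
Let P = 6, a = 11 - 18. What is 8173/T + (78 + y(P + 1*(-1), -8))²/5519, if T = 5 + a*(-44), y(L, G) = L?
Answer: 47263044/1727447 ≈ 27.360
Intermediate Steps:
a = -7
T = 313 (T = 5 - 7*(-44) = 5 + 308 = 313)
8173/T + (78 + y(P + 1*(-1), -8))²/5519 = 8173/313 + (78 + (6 + 1*(-1)))²/5519 = 8173*(1/313) + (78 + (6 - 1))²*(1/5519) = 8173/313 + (78 + 5)²*(1/5519) = 8173/313 + 83²*(1/5519) = 8173/313 + 6889*(1/5519) = 8173/313 + 6889/5519 = 47263044/1727447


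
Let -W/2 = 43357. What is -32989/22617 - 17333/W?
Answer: -2468587685/1961210538 ≈ -1.2587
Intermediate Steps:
W = -86714 (W = -2*43357 = -86714)
-32989/22617 - 17333/W = -32989/22617 - 17333/(-86714) = -32989*1/22617 - 17333*(-1/86714) = -32989/22617 + 17333/86714 = -2468587685/1961210538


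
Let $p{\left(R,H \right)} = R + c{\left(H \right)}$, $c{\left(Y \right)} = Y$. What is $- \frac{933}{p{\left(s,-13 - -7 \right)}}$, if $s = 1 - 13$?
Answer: $\frac{311}{6} \approx 51.833$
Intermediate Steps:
$s = -12$
$p{\left(R,H \right)} = H + R$ ($p{\left(R,H \right)} = R + H = H + R$)
$- \frac{933}{p{\left(s,-13 - -7 \right)}} = - \frac{933}{\left(-13 - -7\right) - 12} = - \frac{933}{\left(-13 + 7\right) - 12} = - \frac{933}{-6 - 12} = - \frac{933}{-18} = \left(-933\right) \left(- \frac{1}{18}\right) = \frac{311}{6}$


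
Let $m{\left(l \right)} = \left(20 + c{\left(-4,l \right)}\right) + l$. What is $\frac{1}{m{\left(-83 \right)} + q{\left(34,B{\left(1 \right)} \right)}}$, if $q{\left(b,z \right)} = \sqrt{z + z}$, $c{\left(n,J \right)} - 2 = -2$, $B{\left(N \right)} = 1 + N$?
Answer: $- \frac{1}{61} \approx -0.016393$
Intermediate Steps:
$c{\left(n,J \right)} = 0$ ($c{\left(n,J \right)} = 2 - 2 = 0$)
$q{\left(b,z \right)} = \sqrt{2} \sqrt{z}$ ($q{\left(b,z \right)} = \sqrt{2 z} = \sqrt{2} \sqrt{z}$)
$m{\left(l \right)} = 20 + l$ ($m{\left(l \right)} = \left(20 + 0\right) + l = 20 + l$)
$\frac{1}{m{\left(-83 \right)} + q{\left(34,B{\left(1 \right)} \right)}} = \frac{1}{\left(20 - 83\right) + \sqrt{2} \sqrt{1 + 1}} = \frac{1}{-63 + \sqrt{2} \sqrt{2}} = \frac{1}{-63 + 2} = \frac{1}{-61} = - \frac{1}{61}$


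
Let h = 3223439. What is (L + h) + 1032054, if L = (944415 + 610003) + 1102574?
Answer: 6912485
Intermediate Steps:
L = 2656992 (L = 1554418 + 1102574 = 2656992)
(L + h) + 1032054 = (2656992 + 3223439) + 1032054 = 5880431 + 1032054 = 6912485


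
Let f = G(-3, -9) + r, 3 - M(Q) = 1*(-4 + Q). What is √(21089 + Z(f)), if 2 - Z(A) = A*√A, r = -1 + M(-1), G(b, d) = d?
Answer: √(21091 + 2*I*√2) ≈ 145.23 + 0.0097*I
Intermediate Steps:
M(Q) = 7 - Q (M(Q) = 3 - (-4 + Q) = 3 + (4 - Q) = 7 - Q)
r = 7 (r = -1 + (7 - 1*(-1)) = -1 + (7 + 1) = -1 + 8 = 7)
f = -2 (f = -9 + 7 = -2)
Z(A) = 2 - A^(3/2) (Z(A) = 2 - A*√A = 2 - A^(3/2))
√(21089 + Z(f)) = √(21089 + (2 - (-2)^(3/2))) = √(21089 + (2 - (-2)*I*√2)) = √(21089 + (2 + 2*I*√2)) = √(21091 + 2*I*√2)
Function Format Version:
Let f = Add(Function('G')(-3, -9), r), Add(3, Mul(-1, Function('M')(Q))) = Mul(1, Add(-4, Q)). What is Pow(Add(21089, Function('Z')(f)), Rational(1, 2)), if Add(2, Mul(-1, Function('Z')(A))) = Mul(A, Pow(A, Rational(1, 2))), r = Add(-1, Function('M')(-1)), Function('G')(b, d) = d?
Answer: Pow(Add(21091, Mul(2, I, Pow(2, Rational(1, 2)))), Rational(1, 2)) ≈ Add(145.23, Mul(0.0097, I))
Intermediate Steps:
Function('M')(Q) = Add(7, Mul(-1, Q)) (Function('M')(Q) = Add(3, Mul(-1, Mul(1, Add(-4, Q)))) = Add(3, Mul(-1, Add(-4, Q))) = Add(3, Add(4, Mul(-1, Q))) = Add(7, Mul(-1, Q)))
r = 7 (r = Add(-1, Add(7, Mul(-1, -1))) = Add(-1, Add(7, 1)) = Add(-1, 8) = 7)
f = -2 (f = Add(-9, 7) = -2)
Function('Z')(A) = Add(2, Mul(-1, Pow(A, Rational(3, 2)))) (Function('Z')(A) = Add(2, Mul(-1, Mul(A, Pow(A, Rational(1, 2))))) = Add(2, Mul(-1, Pow(A, Rational(3, 2)))))
Pow(Add(21089, Function('Z')(f)), Rational(1, 2)) = Pow(Add(21089, Add(2, Mul(-1, Pow(-2, Rational(3, 2))))), Rational(1, 2)) = Pow(Add(21089, Add(2, Mul(-1, Mul(-2, I, Pow(2, Rational(1, 2)))))), Rational(1, 2)) = Pow(Add(21089, Add(2, Mul(2, I, Pow(2, Rational(1, 2))))), Rational(1, 2)) = Pow(Add(21091, Mul(2, I, Pow(2, Rational(1, 2)))), Rational(1, 2))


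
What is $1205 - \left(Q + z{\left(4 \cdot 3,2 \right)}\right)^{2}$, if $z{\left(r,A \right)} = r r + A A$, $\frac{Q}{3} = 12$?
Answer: $-32651$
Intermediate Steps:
$Q = 36$ ($Q = 3 \cdot 12 = 36$)
$z{\left(r,A \right)} = A^{2} + r^{2}$ ($z{\left(r,A \right)} = r^{2} + A^{2} = A^{2} + r^{2}$)
$1205 - \left(Q + z{\left(4 \cdot 3,2 \right)}\right)^{2} = 1205 - \left(36 + \left(2^{2} + \left(4 \cdot 3\right)^{2}\right)\right)^{2} = 1205 - \left(36 + \left(4 + 12^{2}\right)\right)^{2} = 1205 - \left(36 + \left(4 + 144\right)\right)^{2} = 1205 - \left(36 + 148\right)^{2} = 1205 - 184^{2} = 1205 - 33856 = -32651$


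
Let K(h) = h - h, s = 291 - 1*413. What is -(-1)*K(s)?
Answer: 0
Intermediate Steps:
s = -122 (s = 291 - 413 = -122)
K(h) = 0
-(-1)*K(s) = -(-1)*0 = -1*0 = 0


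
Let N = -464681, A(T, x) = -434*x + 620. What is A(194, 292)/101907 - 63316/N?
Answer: -5794183104/5261582963 ≈ -1.1012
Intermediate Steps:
A(T, x) = 620 - 434*x
A(194, 292)/101907 - 63316/N = (620 - 434*292)/101907 - 63316/(-464681) = (620 - 126728)*(1/101907) - 63316*(-1/464681) = -126108*1/101907 + 63316/464681 = -14012/11323 + 63316/464681 = -5794183104/5261582963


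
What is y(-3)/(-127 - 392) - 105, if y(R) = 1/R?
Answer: -163484/1557 ≈ -105.00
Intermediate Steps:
y(-3)/(-127 - 392) - 105 = 1/((-3)*(-127 - 392)) - 105 = -⅓/(-519) - 105 = -⅓*(-1/519) - 105 = 1/1557 - 105 = -163484/1557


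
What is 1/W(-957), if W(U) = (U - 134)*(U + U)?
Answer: 1/2088174 ≈ 4.7889e-7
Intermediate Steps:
W(U) = 2*U*(-134 + U) (W(U) = (-134 + U)*(2*U) = 2*U*(-134 + U))
1/W(-957) = 1/(2*(-957)*(-134 - 957)) = 1/(2*(-957)*(-1091)) = 1/2088174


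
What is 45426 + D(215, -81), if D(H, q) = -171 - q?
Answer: 45336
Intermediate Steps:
45426 + D(215, -81) = 45426 + (-171 - 1*(-81)) = 45426 + (-171 + 81) = 45426 - 90 = 45336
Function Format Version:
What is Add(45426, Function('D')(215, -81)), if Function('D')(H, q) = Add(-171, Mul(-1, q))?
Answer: 45336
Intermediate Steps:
Add(45426, Function('D')(215, -81)) = Add(45426, Add(-171, Mul(-1, -81))) = Add(45426, Add(-171, 81)) = Add(45426, -90) = 45336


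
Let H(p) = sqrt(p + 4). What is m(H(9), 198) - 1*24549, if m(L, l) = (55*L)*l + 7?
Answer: -24542 + 10890*sqrt(13) ≈ 14722.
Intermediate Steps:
H(p) = sqrt(4 + p)
m(L, l) = 7 + 55*L*l (m(L, l) = 55*L*l + 7 = 7 + 55*L*l)
m(H(9), 198) - 1*24549 = (7 + 55*sqrt(4 + 9)*198) - 1*24549 = (7 + 55*sqrt(13)*198) - 24549 = (7 + 10890*sqrt(13)) - 24549 = -24542 + 10890*sqrt(13)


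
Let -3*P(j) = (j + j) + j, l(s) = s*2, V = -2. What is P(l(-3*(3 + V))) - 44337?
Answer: -44331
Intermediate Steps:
l(s) = 2*s
P(j) = -j (P(j) = -((j + j) + j)/3 = -(2*j + j)/3 = -j)
P(l(-3*(3 + V))) - 44337 = -2*(-3*(3 - 2)) - 44337 = -2*(-3*1) - 44337 = -2*(-3) - 44337 = -1*(-6) - 44337 = 6 - 44337 = -44331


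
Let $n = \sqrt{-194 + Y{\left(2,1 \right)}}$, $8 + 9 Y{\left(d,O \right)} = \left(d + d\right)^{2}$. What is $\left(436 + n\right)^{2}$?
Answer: $\frac{\left(1308 + i \sqrt{1738}\right)^{2}}{9} \approx 1.899 \cdot 10^{5} + 12118.0 i$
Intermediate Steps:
$Y{\left(d,O \right)} = - \frac{8}{9} + \frac{4 d^{2}}{9}$ ($Y{\left(d,O \right)} = - \frac{8}{9} + \frac{\left(d + d\right)^{2}}{9} = - \frac{8}{9} + \frac{\left(2 d\right)^{2}}{9} = - \frac{8}{9} + \frac{4 d^{2}}{9}$)
$n = \frac{i \sqrt{1738}}{3}$ ($n = \sqrt{-194 - \left(\frac{8}{9} - \frac{4 \cdot 2^{2}}{9}\right)} = \sqrt{-194 + \left(- \frac{8}{9} + \frac{4}{9} \cdot 4\right)} = \sqrt{-194 + \left(- \frac{8}{9} + \frac{16}{9}\right)} = \sqrt{-194 + \frac{8}{9}} = \sqrt{- \frac{1738}{9}} = \frac{i \sqrt{1738}}{3} \approx 13.896 i$)
$\left(436 + n\right)^{2} = \left(436 + \frac{i \sqrt{1738}}{3}\right)^{2}$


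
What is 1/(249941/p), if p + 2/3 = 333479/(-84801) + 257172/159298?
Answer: -876518437/73399139464083 ≈ -1.1942e-5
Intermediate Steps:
p = -876518437/293665863 (p = -2/3 + (333479/(-84801) + 257172/159298) = -2/3 + (333479*(-1/84801) + 257172*(1/159298)) = -2/3 + (-333479/84801 + 128586/79649) = -2/3 - 680741195/293665863 = -876518437/293665863 ≈ -2.9847)
1/(249941/p) = 1/(249941/(-876518437/293665863)) = 1/(249941*(-293665863/876518437)) = 1/(-73399139464083/876518437) = -876518437/73399139464083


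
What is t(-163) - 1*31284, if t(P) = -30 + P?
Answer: -31477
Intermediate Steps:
t(-163) - 1*31284 = (-30 - 163) - 1*31284 = -193 - 31284 = -31477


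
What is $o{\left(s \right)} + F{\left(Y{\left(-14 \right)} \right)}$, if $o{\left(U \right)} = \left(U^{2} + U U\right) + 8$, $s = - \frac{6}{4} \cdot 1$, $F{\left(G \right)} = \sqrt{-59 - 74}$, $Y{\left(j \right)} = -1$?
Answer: $\frac{25}{2} + i \sqrt{133} \approx 12.5 + 11.533 i$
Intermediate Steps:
$F{\left(G \right)} = i \sqrt{133}$ ($F{\left(G \right)} = \sqrt{-133} = i \sqrt{133}$)
$s = - \frac{3}{2}$ ($s = \left(-6\right) \frac{1}{4} \cdot 1 = \left(- \frac{3}{2}\right) 1 = - \frac{3}{2} \approx -1.5$)
$o{\left(U \right)} = 8 + 2 U^{2}$ ($o{\left(U \right)} = \left(U^{2} + U^{2}\right) + 8 = 2 U^{2} + 8 = 8 + 2 U^{2}$)
$o{\left(s \right)} + F{\left(Y{\left(-14 \right)} \right)} = \left(8 + 2 \left(- \frac{3}{2}\right)^{2}\right) + i \sqrt{133} = \left(8 + 2 \cdot \frac{9}{4}\right) + i \sqrt{133} = \left(8 + \frac{9}{2}\right) + i \sqrt{133} = \frac{25}{2} + i \sqrt{133}$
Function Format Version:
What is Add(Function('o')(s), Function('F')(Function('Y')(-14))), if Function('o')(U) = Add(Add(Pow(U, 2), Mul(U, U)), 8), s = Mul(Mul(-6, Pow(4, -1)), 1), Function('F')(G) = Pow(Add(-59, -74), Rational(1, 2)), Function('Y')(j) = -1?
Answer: Add(Rational(25, 2), Mul(I, Pow(133, Rational(1, 2)))) ≈ Add(12.500, Mul(11.533, I))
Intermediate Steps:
Function('F')(G) = Mul(I, Pow(133, Rational(1, 2))) (Function('F')(G) = Pow(-133, Rational(1, 2)) = Mul(I, Pow(133, Rational(1, 2))))
s = Rational(-3, 2) (s = Mul(Mul(-6, Rational(1, 4)), 1) = Mul(Rational(-3, 2), 1) = Rational(-3, 2) ≈ -1.5000)
Function('o')(U) = Add(8, Mul(2, Pow(U, 2))) (Function('o')(U) = Add(Add(Pow(U, 2), Pow(U, 2)), 8) = Add(Mul(2, Pow(U, 2)), 8) = Add(8, Mul(2, Pow(U, 2))))
Add(Function('o')(s), Function('F')(Function('Y')(-14))) = Add(Add(8, Mul(2, Pow(Rational(-3, 2), 2))), Mul(I, Pow(133, Rational(1, 2)))) = Add(Add(8, Mul(2, Rational(9, 4))), Mul(I, Pow(133, Rational(1, 2)))) = Add(Add(8, Rational(9, 2)), Mul(I, Pow(133, Rational(1, 2)))) = Add(Rational(25, 2), Mul(I, Pow(133, Rational(1, 2))))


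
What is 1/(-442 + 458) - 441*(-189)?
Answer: 1333585/16 ≈ 83349.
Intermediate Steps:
1/(-442 + 458) - 441*(-189) = 1/16 + 83349 = 1333585/16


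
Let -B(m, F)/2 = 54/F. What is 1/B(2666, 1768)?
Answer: -442/27 ≈ -16.370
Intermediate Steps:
B(m, F) = -108/F
1/B(2666, 1768) = 1/(-108/1768) = 1/(-108*1/1768) = 1/(-27/442) = -442/27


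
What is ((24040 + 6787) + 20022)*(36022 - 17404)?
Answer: 946706682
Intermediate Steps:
((24040 + 6787) + 20022)*(36022 - 17404) = (30827 + 20022)*18618 = 50849*18618 = 946706682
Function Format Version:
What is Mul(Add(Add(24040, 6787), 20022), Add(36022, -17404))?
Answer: 946706682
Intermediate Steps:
Mul(Add(Add(24040, 6787), 20022), Add(36022, -17404)) = Mul(Add(30827, 20022), 18618) = Mul(50849, 18618) = 946706682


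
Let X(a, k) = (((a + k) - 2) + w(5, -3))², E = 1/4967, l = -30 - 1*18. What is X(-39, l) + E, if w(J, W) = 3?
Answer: 36735933/4967 ≈ 7396.0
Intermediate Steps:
l = -48 (l = -30 - 18 = -48)
E = 1/4967 ≈ 0.00020133
X(a, k) = (1 + a + k)² (X(a, k) = (((a + k) - 2) + 3)² = ((-2 + a + k) + 3)² = (1 + a + k)²)
X(-39, l) + E = (1 - 39 - 48)² + 1/4967 = (-86)² + 1/4967 = 7396 + 1/4967 = 36735933/4967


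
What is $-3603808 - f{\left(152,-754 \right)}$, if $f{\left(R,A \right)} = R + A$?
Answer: $-3603206$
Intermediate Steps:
$f{\left(R,A \right)} = A + R$
$-3603808 - f{\left(152,-754 \right)} = -3603808 - \left(-754 + 152\right) = -3603808 - -602 = -3603808 + 602 = -3603206$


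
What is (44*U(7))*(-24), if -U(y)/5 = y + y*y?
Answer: 295680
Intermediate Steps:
U(y) = -5*y - 5*y² (U(y) = -5*(y + y*y) = -5*(y + y²) = -5*y - 5*y²)
(44*U(7))*(-24) = (44*(-5*7*(1 + 7)))*(-24) = (44*(-5*7*8))*(-24) = (44*(-280))*(-24) = -12320*(-24) = 295680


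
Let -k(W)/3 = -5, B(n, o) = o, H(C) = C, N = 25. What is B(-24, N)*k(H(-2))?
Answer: 375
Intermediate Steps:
k(W) = 15 (k(W) = -3*(-5) = 15)
B(-24, N)*k(H(-2)) = 25*15 = 375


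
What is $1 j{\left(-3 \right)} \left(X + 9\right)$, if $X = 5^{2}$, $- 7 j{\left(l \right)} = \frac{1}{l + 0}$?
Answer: $\frac{34}{21} \approx 1.619$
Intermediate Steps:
$j{\left(l \right)} = - \frac{1}{7 l}$ ($j{\left(l \right)} = - \frac{1}{7 \left(l + 0\right)} = - \frac{1}{7 l}$)
$X = 25$
$1 j{\left(-3 \right)} \left(X + 9\right) = 1 \left(- \frac{1}{7 \left(-3\right)}\right) \left(25 + 9\right) = 1 \left(\left(- \frac{1}{7}\right) \left(- \frac{1}{3}\right)\right) 34 = 1 \cdot \frac{1}{21} \cdot 34 = \frac{1}{21} \cdot 34 = \frac{34}{21}$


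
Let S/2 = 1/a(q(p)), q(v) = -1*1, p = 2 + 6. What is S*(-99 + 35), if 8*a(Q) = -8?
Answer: 128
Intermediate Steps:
p = 8
q(v) = -1
a(Q) = -1 (a(Q) = (1/8)*(-8) = -1)
S = -2 (S = 2/(-1) = 2*(-1) = -2)
S*(-99 + 35) = -2*(-99 + 35) = -2*(-64) = 128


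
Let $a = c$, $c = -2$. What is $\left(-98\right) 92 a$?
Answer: $18032$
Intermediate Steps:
$a = -2$
$\left(-98\right) 92 a = \left(-98\right) 92 \left(-2\right) = \left(-9016\right) \left(-2\right) = 18032$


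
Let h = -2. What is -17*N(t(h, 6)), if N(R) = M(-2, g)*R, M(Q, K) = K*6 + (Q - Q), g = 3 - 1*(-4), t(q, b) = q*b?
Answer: 8568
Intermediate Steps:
t(q, b) = b*q
g = 7 (g = 3 + 4 = 7)
M(Q, K) = 6*K (M(Q, K) = 6*K + 0 = 6*K)
N(R) = 42*R (N(R) = (6*7)*R = 42*R)
-17*N(t(h, 6)) = -714*6*(-2) = -714*(-12) = -17*(-504) = 8568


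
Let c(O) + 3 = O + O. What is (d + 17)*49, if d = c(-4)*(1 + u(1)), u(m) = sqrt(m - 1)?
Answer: 294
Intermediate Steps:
u(m) = sqrt(-1 + m)
c(O) = -3 + 2*O (c(O) = -3 + (O + O) = -3 + 2*O)
d = -11 (d = (-3 + 2*(-4))*(1 + sqrt(-1 + 1)) = (-3 - 8)*(1 + sqrt(0)) = -11*(1 + 0) = -11*1 = -11)
(d + 17)*49 = (-11 + 17)*49 = 6*49 = 294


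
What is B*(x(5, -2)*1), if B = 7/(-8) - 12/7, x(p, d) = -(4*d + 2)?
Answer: -435/28 ≈ -15.536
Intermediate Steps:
x(p, d) = -2 - 4*d (x(p, d) = -(2 + 4*d) = -2 - 4*d)
B = -145/56 (B = 7*(-1/8) - 12*1/7 = -7/8 - 12/7 = -145/56 ≈ -2.5893)
B*(x(5, -2)*1) = -145*(-2 - 4*(-2))/56 = -145*(-2 + 8)/56 = -435/28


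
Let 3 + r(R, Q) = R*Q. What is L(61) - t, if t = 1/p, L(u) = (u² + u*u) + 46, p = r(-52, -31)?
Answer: 12048191/1609 ≈ 7488.0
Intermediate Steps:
r(R, Q) = -3 + Q*R (r(R, Q) = -3 + R*Q = -3 + Q*R)
p = 1609 (p = -3 - 31*(-52) = -3 + 1612 = 1609)
L(u) = 46 + 2*u² (L(u) = (u² + u²) + 46 = 2*u² + 46 = 46 + 2*u²)
t = 1/1609 ≈ 0.00062150
L(61) - t = (46 + 2*61²) - 1*1/1609 = (46 + 2*3721) - 1/1609 = (46 + 7442) - 1/1609 = 7488 - 1/1609 = 12048191/1609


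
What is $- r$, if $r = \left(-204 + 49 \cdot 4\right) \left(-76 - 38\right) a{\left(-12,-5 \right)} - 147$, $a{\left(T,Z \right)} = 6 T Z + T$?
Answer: $-317229$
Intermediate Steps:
$a{\left(T,Z \right)} = T + 6 T Z$ ($a{\left(T,Z \right)} = 6 T Z + T = T + 6 T Z$)
$r = 317229$ ($r = \left(-204 + 49 \cdot 4\right) \left(-76 - 38\right) \left(- 12 \left(1 + 6 \left(-5\right)\right)\right) - 147 = \left(-204 + 196\right) \left(-114\right) \left(- 12 \left(1 - 30\right)\right) - 147 = \left(-8\right) \left(-114\right) \left(\left(-12\right) \left(-29\right)\right) - 147 = 912 \cdot 348 - 147 = 317376 - 147 = 317229$)
$- r = \left(-1\right) 317229 = -317229$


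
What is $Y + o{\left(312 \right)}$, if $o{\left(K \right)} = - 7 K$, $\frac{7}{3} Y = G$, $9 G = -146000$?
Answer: $- \frac{191864}{21} \approx -9136.4$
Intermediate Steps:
$G = - \frac{146000}{9}$ ($G = \frac{1}{9} \left(-146000\right) = - \frac{146000}{9} \approx -16222.0$)
$Y = - \frac{146000}{21}$ ($Y = \frac{3}{7} \left(- \frac{146000}{9}\right) = - \frac{146000}{21} \approx -6952.4$)
$Y + o{\left(312 \right)} = - \frac{146000}{21} - 2184 = - \frac{191864}{21}$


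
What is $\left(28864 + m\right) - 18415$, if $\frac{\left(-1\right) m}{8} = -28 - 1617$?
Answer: $23609$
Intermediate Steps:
$m = 13160$ ($m = - 8 \left(-28 - 1617\right) = \left(-8\right) \left(-1645\right) = 13160$)
$\left(28864 + m\right) - 18415 = \left(28864 + 13160\right) - 18415 = 42024 - 18415 = 23609$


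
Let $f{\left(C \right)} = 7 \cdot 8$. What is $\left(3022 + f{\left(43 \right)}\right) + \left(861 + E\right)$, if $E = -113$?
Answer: $3826$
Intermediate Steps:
$f{\left(C \right)} = 56$
$\left(3022 + f{\left(43 \right)}\right) + \left(861 + E\right) = \left(3022 + 56\right) + \left(861 - 113\right) = 3078 + 748 = 3826$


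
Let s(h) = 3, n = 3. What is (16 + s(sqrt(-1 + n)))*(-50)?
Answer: -950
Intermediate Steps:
(16 + s(sqrt(-1 + n)))*(-50) = (16 + 3)*(-50) = 19*(-50) = -950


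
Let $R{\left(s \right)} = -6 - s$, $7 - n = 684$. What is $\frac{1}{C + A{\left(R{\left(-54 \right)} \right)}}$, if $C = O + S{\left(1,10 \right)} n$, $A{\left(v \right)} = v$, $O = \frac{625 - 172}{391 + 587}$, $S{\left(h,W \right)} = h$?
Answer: $- \frac{326}{204903} \approx -0.001591$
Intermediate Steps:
$n = -677$ ($n = 7 - 684 = -677$)
$O = \frac{151}{326}$ ($O = \frac{453}{978} = 453 \cdot \frac{1}{978} = \frac{151}{326} \approx 0.46319$)
$C = - \frac{220551}{326}$ ($C = \frac{151}{326} + 1 \left(-677\right) = \frac{151}{326} - 677 = - \frac{220551}{326} \approx -676.54$)
$\frac{1}{C + A{\left(R{\left(-54 \right)} \right)}} = \frac{1}{- \frac{220551}{326} - -48} = \frac{1}{- \frac{220551}{326} + \left(-6 + 54\right)} = \frac{1}{- \frac{220551}{326} + 48} = \frac{1}{- \frac{204903}{326}} = - \frac{326}{204903}$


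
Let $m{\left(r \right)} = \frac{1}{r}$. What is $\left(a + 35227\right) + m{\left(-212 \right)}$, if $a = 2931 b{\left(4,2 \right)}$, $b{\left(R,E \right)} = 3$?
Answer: $\frac{9332239}{212} \approx 44020.0$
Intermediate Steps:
$a = 8793$ ($a = 2931 \cdot 3 = 8793$)
$\left(a + 35227\right) + m{\left(-212 \right)} = \left(8793 + 35227\right) + \frac{1}{-212} = 44020 - \frac{1}{212} = \frac{9332239}{212}$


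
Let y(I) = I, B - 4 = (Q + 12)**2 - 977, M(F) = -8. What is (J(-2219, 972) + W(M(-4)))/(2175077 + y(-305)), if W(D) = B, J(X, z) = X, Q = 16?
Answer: -602/543693 ≈ -0.0011072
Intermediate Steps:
B = -189 (B = 4 + ((16 + 12)**2 - 977) = 4 + (28**2 - 977) = 4 + (784 - 977) = 4 - 193 = -189)
W(D) = -189
(J(-2219, 972) + W(M(-4)))/(2175077 + y(-305)) = (-2219 - 189)/(2175077 - 305) = -2408/2174772 = -2408*1/2174772 = -602/543693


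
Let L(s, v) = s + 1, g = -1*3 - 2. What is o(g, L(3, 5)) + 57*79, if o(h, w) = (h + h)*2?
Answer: 4483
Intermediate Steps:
g = -5 (g = -3 - 2 = -5)
L(s, v) = 1 + s
o(h, w) = 4*h (o(h, w) = (2*h)*2 = 4*h)
o(g, L(3, 5)) + 57*79 = 4*(-5) + 57*79 = -20 + 4503 = 4483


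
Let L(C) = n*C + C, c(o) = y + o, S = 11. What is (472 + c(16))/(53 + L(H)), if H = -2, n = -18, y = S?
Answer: 499/87 ≈ 5.7356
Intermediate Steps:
y = 11
c(o) = 11 + o
L(C) = -17*C (L(C) = -18*C + C = -17*C)
(472 + c(16))/(53 + L(H)) = (472 + (11 + 16))/(53 - 17*(-2)) = (472 + 27)/(53 + 34) = 499/87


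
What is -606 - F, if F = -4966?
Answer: 4360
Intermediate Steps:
-606 - F = -606 - 1*(-4966) = -606 + 4966 = 4360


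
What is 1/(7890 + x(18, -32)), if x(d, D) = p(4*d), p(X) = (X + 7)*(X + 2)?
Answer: 1/13736 ≈ 7.2801e-5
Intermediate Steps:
p(X) = (2 + X)*(7 + X) (p(X) = (7 + X)*(2 + X) = (2 + X)*(7 + X))
x(d, D) = 14 + 16*d**2 + 36*d (x(d, D) = 14 + (4*d)**2 + 9*(4*d) = 14 + 16*d**2 + 36*d)
1/(7890 + x(18, -32)) = 1/(7890 + (14 + 16*18**2 + 36*18)) = 1/(7890 + (14 + 16*324 + 648)) = 1/(7890 + (14 + 5184 + 648)) = 1/(7890 + 5846) = 1/13736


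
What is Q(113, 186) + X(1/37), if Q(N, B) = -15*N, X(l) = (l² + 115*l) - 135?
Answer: -2501014/1369 ≈ -1826.9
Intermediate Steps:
X(l) = -135 + l² + 115*l
Q(113, 186) + X(1/37) = -15*113 + (-135 + (1/37)² + 115/37) = -1695 + (-135 + (1/37)² + 115*(1/37)) = -1695 + (-135 + 1/1369 + 115/37) = -1695 - 180559/1369 = -2501014/1369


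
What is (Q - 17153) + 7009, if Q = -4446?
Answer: -14590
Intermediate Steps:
(Q - 17153) + 7009 = (-4446 - 17153) + 7009 = -21599 + 7009 = -14590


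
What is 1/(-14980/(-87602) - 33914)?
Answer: -43801/1485459624 ≈ -2.9486e-5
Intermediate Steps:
1/(-14980/(-87602) - 33914) = 1/(-14980*(-1/87602) - 33914) = 1/(7490/43801 - 33914) = 1/(-1485459624/43801) = -43801/1485459624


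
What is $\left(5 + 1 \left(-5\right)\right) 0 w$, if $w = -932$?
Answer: $0$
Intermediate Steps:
$\left(5 + 1 \left(-5\right)\right) 0 w = \left(5 + 1 \left(-5\right)\right) 0 \left(-932\right) = \left(5 - 5\right) 0 \left(-932\right) = 0 \cdot 0 \left(-932\right) = 0 \left(-932\right) = 0$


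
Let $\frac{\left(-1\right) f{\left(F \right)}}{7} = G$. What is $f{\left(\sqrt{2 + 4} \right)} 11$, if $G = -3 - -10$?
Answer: $-539$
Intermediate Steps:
$G = 7$ ($G = -3 + 10 = 7$)
$f{\left(F \right)} = -49$ ($f{\left(F \right)} = \left(-7\right) 7 = -49$)
$f{\left(\sqrt{2 + 4} \right)} 11 = \left(-49\right) 11 = -539$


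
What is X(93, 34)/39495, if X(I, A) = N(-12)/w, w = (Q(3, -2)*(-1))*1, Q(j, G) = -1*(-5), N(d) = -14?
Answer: 14/197475 ≈ 7.0895e-5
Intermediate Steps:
Q(j, G) = 5
w = -5 (w = (5*(-1))*1 = -5*1 = -5)
X(I, A) = 14/5 (X(I, A) = -14/(-5) = -14*(-⅕) = 14/5)
X(93, 34)/39495 = (14/5)/39495 = (14/5)*(1/39495) = 14/197475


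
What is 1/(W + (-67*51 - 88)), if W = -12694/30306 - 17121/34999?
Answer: -530339847/1859322736901 ≈ -0.00028523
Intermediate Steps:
W = -481573166/530339847 (W = -12694*1/30306 - 17121*1/34999 = -6347/15153 - 17121/34999 = -481573166/530339847 ≈ -0.90805)
1/(W + (-67*51 - 88)) = 1/(-481573166/530339847 + (-67*51 - 88)) = 1/(-481573166/530339847 + (-3417 - 88)) = 1/(-481573166/530339847 - 3505) = 1/(-1859322736901/530339847) = -530339847/1859322736901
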